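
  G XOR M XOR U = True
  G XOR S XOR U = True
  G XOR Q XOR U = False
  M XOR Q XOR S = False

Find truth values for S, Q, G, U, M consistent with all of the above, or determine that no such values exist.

S: True, Q: False, G: True, U: True, M: True

G XOR M XOR U = T XOR T XOR T = True ✓
G XOR S XOR U = T XOR T XOR T = True ✓
G XOR Q XOR U = T XOR F XOR T = False ✓
M XOR Q XOR S = T XOR F XOR T = False ✓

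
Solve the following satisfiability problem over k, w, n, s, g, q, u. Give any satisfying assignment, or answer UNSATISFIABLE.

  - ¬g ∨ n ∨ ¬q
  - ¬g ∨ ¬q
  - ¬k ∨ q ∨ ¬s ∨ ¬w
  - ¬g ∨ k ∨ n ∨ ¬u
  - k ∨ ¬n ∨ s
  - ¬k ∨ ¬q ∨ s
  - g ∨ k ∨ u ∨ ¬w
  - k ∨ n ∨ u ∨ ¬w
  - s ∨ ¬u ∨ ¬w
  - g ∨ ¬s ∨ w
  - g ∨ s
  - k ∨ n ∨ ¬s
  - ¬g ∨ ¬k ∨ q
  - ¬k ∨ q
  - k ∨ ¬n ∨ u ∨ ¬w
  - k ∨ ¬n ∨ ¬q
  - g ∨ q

k=T; w=T; n=T; s=T; g=F; q=T; u=T

Set k = True.
  then (¬k ∨ q) forces q = True.
  then (¬g ∨ ¬q) forces g = False.
  then (¬k ∨ ¬q ∨ s) forces s = True.
  then (g ∨ ¬s ∨ w) forces w = True.
Set n = True.
Set u = True.
All clauses satisfied.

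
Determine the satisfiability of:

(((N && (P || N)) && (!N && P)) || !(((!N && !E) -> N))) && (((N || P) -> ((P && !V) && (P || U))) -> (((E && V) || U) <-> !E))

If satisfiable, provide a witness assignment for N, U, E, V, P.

N: False, U: True, E: False, V: False, P: False

  ((N && (P || N)) && (!N && P)) || !(((!N && !E) -> N)) = True
    (N && (P || N)) && (!N && P) = False
      N && (P || N) = False
        P || N = False
      !N && P = False
        !N = True
    !(((!N && !E) -> N)) = True
      (!N && !E) -> N = False
        !N && !E = True
          !N = True
          !E = True
  ((N || P) -> ((P && !V) && (P || U))) -> (((E && V) || U) <-> !E) = True
    (N || P) -> ((P && !V) && (P || U)) = True
      N || P = False
      (P && !V) && (P || U) = False
        P && !V = False
          !V = True
        P || U = True
    ((E && V) || U) <-> !E = True
      (E && V) || U = True
        E && V = False
      !E = True
Both conjuncts True, so the formula holds.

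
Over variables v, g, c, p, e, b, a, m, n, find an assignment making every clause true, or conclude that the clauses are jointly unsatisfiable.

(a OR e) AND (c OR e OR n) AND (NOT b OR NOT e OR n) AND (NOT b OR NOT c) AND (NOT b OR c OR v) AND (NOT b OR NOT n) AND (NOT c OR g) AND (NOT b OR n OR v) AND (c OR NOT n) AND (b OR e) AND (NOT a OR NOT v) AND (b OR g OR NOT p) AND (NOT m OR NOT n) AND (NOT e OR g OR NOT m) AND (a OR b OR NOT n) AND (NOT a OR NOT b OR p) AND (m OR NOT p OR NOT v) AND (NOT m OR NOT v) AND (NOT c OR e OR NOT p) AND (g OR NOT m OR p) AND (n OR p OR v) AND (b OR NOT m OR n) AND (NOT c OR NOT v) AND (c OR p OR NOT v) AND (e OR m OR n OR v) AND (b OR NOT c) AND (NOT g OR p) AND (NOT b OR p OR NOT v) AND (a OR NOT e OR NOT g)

Set v = False.
Set g = True.
  then (NOT g OR p) forces p = True.
Try c = True:
  (NOT b OR NOT c) forces b = False.
  clause (b OR NOT c) is falsified — backtrack.
So c = False.
  then (NOT b OR c OR v) forces b = False.
  then (c OR NOT n) forces n = False.
  then (b OR e) forces e = True.
  then (b OR NOT m OR n) forces m = False.
  then (a OR NOT e OR NOT g) forces a = True.
All clauses satisfied.

v=F, g=T, c=F, p=T, e=T, b=F, a=T, m=F, n=F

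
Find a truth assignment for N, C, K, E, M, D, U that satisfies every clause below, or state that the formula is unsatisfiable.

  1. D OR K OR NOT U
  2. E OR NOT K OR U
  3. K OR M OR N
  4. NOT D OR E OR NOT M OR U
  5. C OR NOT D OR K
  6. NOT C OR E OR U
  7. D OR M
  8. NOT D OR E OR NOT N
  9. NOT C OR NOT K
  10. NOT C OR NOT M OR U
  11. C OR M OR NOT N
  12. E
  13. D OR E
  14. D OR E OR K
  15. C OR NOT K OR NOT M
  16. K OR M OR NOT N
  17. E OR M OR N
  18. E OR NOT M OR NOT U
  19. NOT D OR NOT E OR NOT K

Unit clause (E) forces E = True.
Set N = False.
Set C = True.
  then (NOT C OR NOT K) forces K = False.
  then (K OR M OR N) forces M = True.
  then (NOT C OR NOT M OR U) forces U = True.
  then (D OR K OR NOT U) forces D = True.
All clauses satisfied.

N: False, C: True, K: False, E: True, M: True, D: True, U: True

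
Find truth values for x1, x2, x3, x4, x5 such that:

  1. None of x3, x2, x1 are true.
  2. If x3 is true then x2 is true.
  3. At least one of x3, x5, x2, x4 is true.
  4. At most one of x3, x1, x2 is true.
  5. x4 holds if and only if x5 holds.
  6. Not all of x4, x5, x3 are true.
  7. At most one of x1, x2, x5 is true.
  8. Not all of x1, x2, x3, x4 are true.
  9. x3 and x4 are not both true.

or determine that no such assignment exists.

x1 = False, x2 = False, x3 = False, x4 = True, x5 = True

  (1) {x3, x2, x1}: 0 true — none ✓
  (2) x3=F ⇒ x2: vacuous ✓
  (3) {x3, x5, x2, x4}: 2 true — at least one ✓
  (4) {x3, x1, x2}: 0 true — at most one ✓
  (5) x4=T, x5=T — same ✓
  (6) {x4, x5, x3}: 2/3 true — not all ✓
  (7) {x1, x2, x5}: 1 true — at most one ✓
  (8) {x1, x2, x3, x4}: 1/4 true — not all ✓
  (9) x3=F, x4=T — not both ✓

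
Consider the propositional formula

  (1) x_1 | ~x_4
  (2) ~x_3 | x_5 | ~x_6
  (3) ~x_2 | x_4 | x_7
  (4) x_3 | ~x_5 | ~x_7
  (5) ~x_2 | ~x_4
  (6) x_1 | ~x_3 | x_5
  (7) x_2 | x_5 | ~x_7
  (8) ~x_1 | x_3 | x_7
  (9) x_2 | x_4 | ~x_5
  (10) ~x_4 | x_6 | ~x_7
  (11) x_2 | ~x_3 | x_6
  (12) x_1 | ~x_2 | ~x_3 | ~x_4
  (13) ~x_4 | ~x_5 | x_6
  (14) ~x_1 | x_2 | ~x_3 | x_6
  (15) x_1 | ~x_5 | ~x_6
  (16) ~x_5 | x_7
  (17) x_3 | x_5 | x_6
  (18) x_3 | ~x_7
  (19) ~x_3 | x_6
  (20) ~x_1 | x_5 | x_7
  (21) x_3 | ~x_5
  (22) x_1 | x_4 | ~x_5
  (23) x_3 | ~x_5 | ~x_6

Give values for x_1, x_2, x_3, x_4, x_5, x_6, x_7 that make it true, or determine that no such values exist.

x_1=F; x_2=F; x_3=F; x_4=F; x_5=F; x_6=T; x_7=F

Set x_1 = False.
  then (x_1 | ~x_4) forces x_4 = False.
  then (x_1 | x_4 | ~x_5) forces x_5 = False.
  then (x_1 | ~x_3 | x_5) forces x_3 = False.
  then (x_3 | x_5 | x_6) forces x_6 = True.
  then (x_3 | ~x_7) forces x_7 = False.
  then (~x_2 | x_4 | x_7) forces x_2 = False.
All clauses satisfied.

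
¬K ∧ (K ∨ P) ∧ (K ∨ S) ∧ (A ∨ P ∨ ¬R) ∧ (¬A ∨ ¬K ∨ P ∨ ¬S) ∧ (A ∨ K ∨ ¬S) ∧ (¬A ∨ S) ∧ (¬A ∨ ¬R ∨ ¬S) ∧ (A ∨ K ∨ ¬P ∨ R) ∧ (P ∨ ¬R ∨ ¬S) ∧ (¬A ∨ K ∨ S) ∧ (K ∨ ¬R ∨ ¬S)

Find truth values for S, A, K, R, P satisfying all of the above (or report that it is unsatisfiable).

Unit clause (¬K) forces K = False.
In (K ∨ P) only P is left, so P = True.
In (K ∨ S) only S is left, so S = True.
In (A ∨ K ∨ ¬S) only A is left, so A = True.
In (¬A ∨ ¬R ∨ ¬S) only ¬R is left, so R = False.
All clauses satisfied.

S: True; A: True; K: False; R: False; P: True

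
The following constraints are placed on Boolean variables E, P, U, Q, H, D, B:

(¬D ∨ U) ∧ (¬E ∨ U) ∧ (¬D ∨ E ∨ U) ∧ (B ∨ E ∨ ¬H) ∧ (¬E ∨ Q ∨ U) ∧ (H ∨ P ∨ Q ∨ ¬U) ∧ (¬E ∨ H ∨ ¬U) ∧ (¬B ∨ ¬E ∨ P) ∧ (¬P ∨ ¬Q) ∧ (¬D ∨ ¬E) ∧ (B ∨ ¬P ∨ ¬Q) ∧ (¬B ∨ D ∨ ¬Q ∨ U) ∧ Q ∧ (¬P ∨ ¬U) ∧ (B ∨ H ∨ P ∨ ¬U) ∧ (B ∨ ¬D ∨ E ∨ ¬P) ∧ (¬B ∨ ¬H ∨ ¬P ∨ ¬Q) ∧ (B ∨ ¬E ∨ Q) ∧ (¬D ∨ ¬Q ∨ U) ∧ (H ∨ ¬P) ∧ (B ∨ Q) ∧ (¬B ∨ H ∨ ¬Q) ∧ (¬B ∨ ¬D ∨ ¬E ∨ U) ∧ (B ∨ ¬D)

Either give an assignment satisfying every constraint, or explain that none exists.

E: False; P: False; U: False; Q: True; H: False; D: False; B: False

Unit clause (Q) forces Q = True.
In (¬P ∨ ¬Q) only ¬P is left, so P = False.
Set E = False.
Set U = False.
  then (¬D ∨ U) forces D = False.
  then (¬B ∨ D ∨ ¬Q ∨ U) forces B = False.
  then (B ∨ E ∨ ¬H) forces H = False.
All clauses satisfied.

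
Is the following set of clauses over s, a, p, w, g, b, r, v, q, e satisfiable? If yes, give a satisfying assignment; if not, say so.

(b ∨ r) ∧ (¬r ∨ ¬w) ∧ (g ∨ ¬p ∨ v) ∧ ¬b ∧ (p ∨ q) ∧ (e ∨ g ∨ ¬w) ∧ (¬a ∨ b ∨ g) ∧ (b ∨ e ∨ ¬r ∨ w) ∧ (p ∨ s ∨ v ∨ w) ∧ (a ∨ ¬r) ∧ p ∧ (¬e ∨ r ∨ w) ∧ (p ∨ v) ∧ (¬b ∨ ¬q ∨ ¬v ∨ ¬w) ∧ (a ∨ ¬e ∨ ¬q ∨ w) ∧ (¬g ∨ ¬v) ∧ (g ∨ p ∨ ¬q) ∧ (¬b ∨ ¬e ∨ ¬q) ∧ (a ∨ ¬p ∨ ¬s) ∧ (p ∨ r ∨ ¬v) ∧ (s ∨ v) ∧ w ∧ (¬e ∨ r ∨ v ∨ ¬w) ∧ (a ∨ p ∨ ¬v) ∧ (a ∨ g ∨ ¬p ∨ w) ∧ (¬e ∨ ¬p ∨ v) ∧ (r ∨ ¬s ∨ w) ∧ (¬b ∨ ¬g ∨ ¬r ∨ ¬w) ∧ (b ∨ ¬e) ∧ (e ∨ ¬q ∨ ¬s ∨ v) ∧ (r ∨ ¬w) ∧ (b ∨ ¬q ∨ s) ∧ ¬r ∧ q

Unsatisfiable

Case w = True:
  (¬r ∨ ¬w) forces r = False.
  Clause (r ∨ ¬w) is falsified — contradiction.
Case w = False:
  Clause (w) is falsified — contradiction.
Both cases fail, so the formula is unsatisfiable.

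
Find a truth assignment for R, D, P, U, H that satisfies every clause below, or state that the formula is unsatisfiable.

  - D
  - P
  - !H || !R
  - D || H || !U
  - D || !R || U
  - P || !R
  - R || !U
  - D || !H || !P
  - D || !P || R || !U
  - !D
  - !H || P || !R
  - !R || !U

Case D = True:
  Clause (!D) is falsified — contradiction.
Case D = False:
  Clause (D) is falsified — contradiction.
Both cases fail, so the formula is unsatisfiable.

No satisfying assignment exists.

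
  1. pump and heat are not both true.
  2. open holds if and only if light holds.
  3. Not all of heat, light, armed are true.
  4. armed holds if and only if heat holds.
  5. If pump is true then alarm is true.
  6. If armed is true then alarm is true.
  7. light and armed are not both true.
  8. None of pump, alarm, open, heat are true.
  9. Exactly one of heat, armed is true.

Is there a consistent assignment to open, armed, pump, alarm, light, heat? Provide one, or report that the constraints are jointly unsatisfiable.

Unsatisfiable

Case heat = True:
  Constraint (8) is violated (heat=T) — contradiction.
Case heat = False:
  (4) with heat=F forces armed = False.
  Constraint (9) is violated (heat=F, armed=F) — contradiction.
Both cases fail — unsatisfiable.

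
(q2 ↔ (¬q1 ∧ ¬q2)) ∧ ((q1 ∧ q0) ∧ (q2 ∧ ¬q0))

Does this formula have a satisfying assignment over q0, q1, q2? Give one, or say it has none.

No satisfying assignment exists.

Case q0 = True: the conjunct ¬q0 is False.
Case q0 = False: the conjunct q0 is False.
Both cases fail — unsatisfiable.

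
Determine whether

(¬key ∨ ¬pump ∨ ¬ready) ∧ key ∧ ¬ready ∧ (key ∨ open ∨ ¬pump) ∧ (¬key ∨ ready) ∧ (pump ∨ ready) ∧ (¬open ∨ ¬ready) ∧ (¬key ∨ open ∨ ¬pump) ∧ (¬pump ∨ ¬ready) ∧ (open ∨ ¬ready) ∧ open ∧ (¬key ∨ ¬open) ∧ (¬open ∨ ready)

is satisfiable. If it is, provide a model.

Unsatisfiable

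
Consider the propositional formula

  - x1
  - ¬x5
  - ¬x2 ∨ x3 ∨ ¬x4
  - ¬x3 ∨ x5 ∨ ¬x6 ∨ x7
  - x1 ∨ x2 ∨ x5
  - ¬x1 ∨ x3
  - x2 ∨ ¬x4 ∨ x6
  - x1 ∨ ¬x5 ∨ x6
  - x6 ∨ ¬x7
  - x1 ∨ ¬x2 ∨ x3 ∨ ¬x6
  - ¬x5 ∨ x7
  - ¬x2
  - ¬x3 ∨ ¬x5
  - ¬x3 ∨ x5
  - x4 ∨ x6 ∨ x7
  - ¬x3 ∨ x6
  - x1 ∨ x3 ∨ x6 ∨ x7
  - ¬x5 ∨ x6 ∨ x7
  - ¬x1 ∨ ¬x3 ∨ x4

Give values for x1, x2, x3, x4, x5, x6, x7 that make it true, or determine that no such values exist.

Case x1 = True:
  (¬x5) forces x5 = False.
  (¬x1 ∨ x3) forces x3 = True.
  Clause (¬x3 ∨ x5) is falsified — contradiction.
Case x1 = False:
  Clause (x1) is falsified — contradiction.
Both cases fail, so the formula is unsatisfiable.

UNSATISFIABLE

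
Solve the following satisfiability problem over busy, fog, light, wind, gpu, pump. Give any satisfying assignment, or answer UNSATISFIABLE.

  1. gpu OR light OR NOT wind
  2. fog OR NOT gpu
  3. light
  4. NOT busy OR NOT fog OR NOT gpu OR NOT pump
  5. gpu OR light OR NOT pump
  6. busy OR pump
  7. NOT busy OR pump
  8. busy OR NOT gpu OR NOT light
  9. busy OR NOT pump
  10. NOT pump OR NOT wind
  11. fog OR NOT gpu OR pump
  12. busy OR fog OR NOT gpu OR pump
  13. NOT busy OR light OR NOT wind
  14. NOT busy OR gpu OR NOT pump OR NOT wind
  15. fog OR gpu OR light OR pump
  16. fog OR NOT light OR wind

Unit clause (light) forces light = True.
Set busy = True.
  then (NOT busy OR pump) forces pump = True.
  then (NOT pump OR NOT wind) forces wind = False.
  then (fog OR NOT light OR wind) forces fog = True.
  then (NOT busy OR NOT fog OR NOT gpu OR NOT pump) forces gpu = False.
All clauses satisfied.

busy: True, fog: True, light: True, wind: False, gpu: False, pump: True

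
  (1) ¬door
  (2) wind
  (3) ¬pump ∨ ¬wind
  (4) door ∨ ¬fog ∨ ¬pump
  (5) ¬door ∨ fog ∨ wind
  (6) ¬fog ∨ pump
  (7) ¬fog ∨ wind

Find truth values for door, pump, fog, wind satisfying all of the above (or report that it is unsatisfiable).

Unit clause (¬door) forces door = False.
Unit clause (wind) forces wind = True.
In (¬pump ∨ ¬wind) only ¬pump is left, so pump = False.
In (¬fog ∨ pump) only ¬fog is left, so fog = False.
Check each clause:
  (¬door): ¬door holds.
  (wind): wind holds.
  (¬pump ∨ ¬wind): ¬pump holds.
  (door ∨ ¬fog ∨ ¬pump): ¬fog holds.
  (¬door ∨ fog ∨ wind): ¬door holds.
  (¬fog ∨ pump): ¬fog holds.
  (¬fog ∨ wind): ¬fog holds.
All clauses satisfied.

door = False; pump = False; fog = False; wind = True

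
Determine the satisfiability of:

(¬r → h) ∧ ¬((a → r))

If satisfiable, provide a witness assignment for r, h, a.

r: False, h: True, a: True

  ¬r → h = True
    ¬r = True
  ¬((a → r)) = True
    a → r = False
Both conjuncts True, so the formula holds.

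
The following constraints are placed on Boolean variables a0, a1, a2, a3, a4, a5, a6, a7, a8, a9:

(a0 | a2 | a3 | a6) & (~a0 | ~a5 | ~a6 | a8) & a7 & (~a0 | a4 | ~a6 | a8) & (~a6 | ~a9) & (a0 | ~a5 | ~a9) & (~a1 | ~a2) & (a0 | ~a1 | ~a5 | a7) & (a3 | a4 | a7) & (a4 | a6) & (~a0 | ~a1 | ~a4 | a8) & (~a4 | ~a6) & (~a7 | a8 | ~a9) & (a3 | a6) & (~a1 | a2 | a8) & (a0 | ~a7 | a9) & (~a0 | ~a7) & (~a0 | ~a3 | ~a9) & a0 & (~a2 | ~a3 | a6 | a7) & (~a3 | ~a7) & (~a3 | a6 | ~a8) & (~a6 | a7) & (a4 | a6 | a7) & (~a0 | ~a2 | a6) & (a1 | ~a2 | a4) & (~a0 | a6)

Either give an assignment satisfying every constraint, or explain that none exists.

Case a0 = True:
  (a7) forces a7 = True.
  Clause (~a0 | ~a7) is falsified — contradiction.
Case a0 = False:
  Clause (a0) is falsified — contradiction.
Both cases fail, so the formula is unsatisfiable.

UNSATISFIABLE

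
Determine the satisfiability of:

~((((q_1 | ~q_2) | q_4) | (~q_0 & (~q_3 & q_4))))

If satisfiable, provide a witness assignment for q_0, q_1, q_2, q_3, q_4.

q_0=F; q_1=F; q_2=T; q_3=F; q_4=F

  ~((((q_1 | ~q_2) | q_4) | (~q_0 & (~q_3 & q_4)))) = True
    ((q_1 | ~q_2) | q_4) | (~q_0 & (~q_3 & q_4)) = False
      (q_1 | ~q_2) | q_4 = False
        q_1 | ~q_2 = False
          ~q_2 = False
      ~q_0 & (~q_3 & q_4) = False
        ~q_0 = True
        ~q_3 & q_4 = False
          ~q_3 = True
The formula evaluates to True.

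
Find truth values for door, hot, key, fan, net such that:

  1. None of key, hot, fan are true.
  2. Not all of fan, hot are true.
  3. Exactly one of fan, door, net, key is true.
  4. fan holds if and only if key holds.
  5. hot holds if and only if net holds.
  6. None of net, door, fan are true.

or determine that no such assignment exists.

Unsatisfiable

Case door = True:
  Constraint (6) is violated (door=T) — contradiction.
Case door = False:
  (1) forces key = False.
  (1) forces hot = False.
  (1) forces fan = False.
  (3) with fan=F, door=F, key=F forces net = True.
  Constraint (5) is violated (hot=F, net=T) — contradiction.
Both cases fail — unsatisfiable.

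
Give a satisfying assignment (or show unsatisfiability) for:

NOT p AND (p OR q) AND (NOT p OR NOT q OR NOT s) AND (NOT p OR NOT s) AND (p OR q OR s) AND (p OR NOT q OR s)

s: True, q: True, p: False

Unit clause (NOT p) forces p = False.
In (p OR q) only q is left, so q = True.
In (p OR NOT q OR s) only s is left, so s = True.
All clauses satisfied.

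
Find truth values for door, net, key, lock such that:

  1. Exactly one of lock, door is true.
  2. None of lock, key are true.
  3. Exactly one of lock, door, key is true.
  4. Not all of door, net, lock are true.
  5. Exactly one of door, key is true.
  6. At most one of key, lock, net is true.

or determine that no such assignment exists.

door = True; net = True; key = False; lock = False

  (1) {lock, door}: 1 true — exactly one ✓
  (2) {lock, key}: 0 true — none ✓
  (3) {lock, door, key}: 1 true — exactly one ✓
  (4) {door, net, lock}: 2/3 true — not all ✓
  (5) {door, key}: 1 true — exactly one ✓
  (6) {key, lock, net}: 1 true — at most one ✓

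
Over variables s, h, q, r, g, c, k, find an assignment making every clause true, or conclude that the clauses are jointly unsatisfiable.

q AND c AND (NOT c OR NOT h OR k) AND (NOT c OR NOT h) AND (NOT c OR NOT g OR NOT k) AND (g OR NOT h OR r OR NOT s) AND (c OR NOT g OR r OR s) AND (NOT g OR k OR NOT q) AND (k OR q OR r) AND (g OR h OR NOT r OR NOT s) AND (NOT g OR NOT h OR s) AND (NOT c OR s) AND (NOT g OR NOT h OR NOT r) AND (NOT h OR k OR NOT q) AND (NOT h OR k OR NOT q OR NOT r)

s = True; h = False; q = True; r = False; g = False; c = True; k = True

Unit clause (q) forces q = True.
Unit clause (c) forces c = True.
In (NOT c OR NOT h) only NOT h is left, so h = False.
In (NOT c OR s) only s is left, so s = True.
Try r = True:
  (g OR h OR NOT r OR NOT s) forces g = True.
  (NOT c OR NOT g OR NOT k) forces k = False.
  clause (NOT g OR k OR NOT q) is falsified — backtrack.
So r = False.
Try g = True:
  (NOT c OR NOT g OR NOT k) forces k = False.
  clause (NOT g OR k OR NOT q) is falsified — backtrack.
So g = False.
Set k = True.
All clauses satisfied.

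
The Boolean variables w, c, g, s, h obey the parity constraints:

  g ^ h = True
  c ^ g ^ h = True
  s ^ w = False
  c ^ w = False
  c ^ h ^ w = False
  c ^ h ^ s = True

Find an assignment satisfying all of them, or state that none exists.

Unsatisfiable — no assignment works.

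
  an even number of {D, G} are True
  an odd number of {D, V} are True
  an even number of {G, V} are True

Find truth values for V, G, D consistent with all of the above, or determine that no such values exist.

Adding constraints 1, 2, 3 mod 2: every variable appears an even number of times on the left, so the left side is 0.
But the right sides sum to 1 (mod 2). 0 ≠ 1 — the system is inconsistent.

The formula is unsatisfiable.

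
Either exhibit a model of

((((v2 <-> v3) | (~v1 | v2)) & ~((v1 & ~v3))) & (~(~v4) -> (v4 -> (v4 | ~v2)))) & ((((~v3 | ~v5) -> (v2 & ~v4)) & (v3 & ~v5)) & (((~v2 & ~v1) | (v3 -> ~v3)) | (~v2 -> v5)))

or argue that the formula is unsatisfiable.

v1 = False; v2 = True; v3 = True; v4 = False; v5 = False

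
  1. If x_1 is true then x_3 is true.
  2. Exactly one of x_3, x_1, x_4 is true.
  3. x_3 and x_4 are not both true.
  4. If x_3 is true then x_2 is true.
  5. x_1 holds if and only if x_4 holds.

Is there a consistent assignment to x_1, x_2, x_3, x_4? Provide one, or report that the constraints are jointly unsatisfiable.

x_1 = False; x_2 = True; x_3 = True; x_4 = False

  (1) x_1=F ⇒ x_3: vacuous ✓
  (2) {x_3, x_1, x_4}: 1 true — exactly one ✓
  (3) x_3=T, x_4=F — not both ✓
  (4) x_3=T ⇒ x_2: T ✓
  (5) x_1=F, x_4=F — same ✓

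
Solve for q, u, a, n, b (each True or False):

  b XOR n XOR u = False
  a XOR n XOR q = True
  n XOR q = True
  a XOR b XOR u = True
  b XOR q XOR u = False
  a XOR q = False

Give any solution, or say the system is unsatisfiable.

The formula is unsatisfiable.

Adding constraints 1, 3, 5 mod 2: every variable appears an even number of times on the left, so the left side is 0.
But the right sides sum to 1 (mod 2). 0 ≠ 1 — the system is inconsistent.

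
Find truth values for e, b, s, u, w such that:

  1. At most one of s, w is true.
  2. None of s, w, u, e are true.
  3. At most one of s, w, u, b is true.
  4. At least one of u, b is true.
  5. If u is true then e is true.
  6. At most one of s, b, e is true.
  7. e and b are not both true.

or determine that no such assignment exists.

e = False; b = True; s = False; u = False; w = False

  (1) {s, w}: 0 true — at most one ✓
  (2) {s, w, u, e}: 0 true — none ✓
  (3) {s, w, u, b}: 1 true — at most one ✓
  (4) {u, b}: 1 true — at least one ✓
  (5) u=F ⇒ e: vacuous ✓
  (6) {s, b, e}: 1 true — at most one ✓
  (7) e=F, b=T — not both ✓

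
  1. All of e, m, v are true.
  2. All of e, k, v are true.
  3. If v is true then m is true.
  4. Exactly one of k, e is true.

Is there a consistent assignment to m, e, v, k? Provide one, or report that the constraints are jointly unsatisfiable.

UNSATISFIABLE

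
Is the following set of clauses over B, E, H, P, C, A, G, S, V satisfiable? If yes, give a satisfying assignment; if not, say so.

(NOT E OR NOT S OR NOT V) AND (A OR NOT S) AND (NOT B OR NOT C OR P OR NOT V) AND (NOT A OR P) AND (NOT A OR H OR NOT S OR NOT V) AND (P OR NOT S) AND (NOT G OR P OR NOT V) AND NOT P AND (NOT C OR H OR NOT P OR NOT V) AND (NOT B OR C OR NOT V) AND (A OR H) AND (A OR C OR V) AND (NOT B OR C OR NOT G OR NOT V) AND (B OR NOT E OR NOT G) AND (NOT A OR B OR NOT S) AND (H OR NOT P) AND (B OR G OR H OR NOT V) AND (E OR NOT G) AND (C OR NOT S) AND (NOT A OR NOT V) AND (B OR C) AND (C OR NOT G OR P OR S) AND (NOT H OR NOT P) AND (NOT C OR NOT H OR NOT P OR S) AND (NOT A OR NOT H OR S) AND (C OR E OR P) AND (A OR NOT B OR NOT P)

B=T; E=T; H=T; P=F; C=T; A=F; G=T; S=F; V=F

Unit clause (NOT P) forces P = False.
In (NOT A OR P) only NOT A is left, so A = False.
In (P OR NOT S) only NOT S is left, so S = False.
In (A OR H) only H is left, so H = True.
Set B = True.
Set E = True.
Try C = False:
  (NOT B OR C OR NOT V) forces V = False.
  clause (A OR C OR V) is falsified — backtrack.
So C = True.
  then (NOT B OR NOT C OR P OR NOT V) forces V = False.
Set G = True.
All clauses satisfied.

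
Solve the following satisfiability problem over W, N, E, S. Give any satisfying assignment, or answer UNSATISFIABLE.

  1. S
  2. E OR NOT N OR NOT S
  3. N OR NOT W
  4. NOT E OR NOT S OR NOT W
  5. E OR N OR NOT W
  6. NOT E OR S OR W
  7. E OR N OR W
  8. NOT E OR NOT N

W: False, N: False, E: True, S: True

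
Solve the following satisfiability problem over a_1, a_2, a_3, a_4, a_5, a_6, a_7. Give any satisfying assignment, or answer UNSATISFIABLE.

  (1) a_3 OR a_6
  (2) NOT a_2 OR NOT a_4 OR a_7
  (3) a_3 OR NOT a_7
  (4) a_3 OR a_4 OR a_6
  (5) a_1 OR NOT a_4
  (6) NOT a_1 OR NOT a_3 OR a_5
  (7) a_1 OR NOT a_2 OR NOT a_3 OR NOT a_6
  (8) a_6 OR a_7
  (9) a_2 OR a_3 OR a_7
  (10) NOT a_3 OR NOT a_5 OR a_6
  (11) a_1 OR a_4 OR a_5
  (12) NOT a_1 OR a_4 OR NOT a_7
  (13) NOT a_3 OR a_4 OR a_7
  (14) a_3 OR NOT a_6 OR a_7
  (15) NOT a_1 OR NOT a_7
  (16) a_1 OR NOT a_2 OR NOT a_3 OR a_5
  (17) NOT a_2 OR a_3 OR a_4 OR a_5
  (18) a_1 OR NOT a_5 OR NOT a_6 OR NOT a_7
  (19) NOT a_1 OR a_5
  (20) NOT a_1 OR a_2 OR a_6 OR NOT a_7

Set a_1 = True.
  then (NOT a_1 OR NOT a_7) forces a_7 = False.
  then (NOT a_1 OR a_5) forces a_5 = True.
  then (a_6 OR a_7) forces a_6 = True.
  then (a_3 OR NOT a_6 OR a_7) forces a_3 = True.
  then (NOT a_3 OR a_4 OR a_7) forces a_4 = True.
  then (NOT a_2 OR NOT a_4 OR a_7) forces a_2 = False.
All clauses satisfied.

a_1: True, a_2: False, a_3: True, a_4: True, a_5: True, a_6: True, a_7: False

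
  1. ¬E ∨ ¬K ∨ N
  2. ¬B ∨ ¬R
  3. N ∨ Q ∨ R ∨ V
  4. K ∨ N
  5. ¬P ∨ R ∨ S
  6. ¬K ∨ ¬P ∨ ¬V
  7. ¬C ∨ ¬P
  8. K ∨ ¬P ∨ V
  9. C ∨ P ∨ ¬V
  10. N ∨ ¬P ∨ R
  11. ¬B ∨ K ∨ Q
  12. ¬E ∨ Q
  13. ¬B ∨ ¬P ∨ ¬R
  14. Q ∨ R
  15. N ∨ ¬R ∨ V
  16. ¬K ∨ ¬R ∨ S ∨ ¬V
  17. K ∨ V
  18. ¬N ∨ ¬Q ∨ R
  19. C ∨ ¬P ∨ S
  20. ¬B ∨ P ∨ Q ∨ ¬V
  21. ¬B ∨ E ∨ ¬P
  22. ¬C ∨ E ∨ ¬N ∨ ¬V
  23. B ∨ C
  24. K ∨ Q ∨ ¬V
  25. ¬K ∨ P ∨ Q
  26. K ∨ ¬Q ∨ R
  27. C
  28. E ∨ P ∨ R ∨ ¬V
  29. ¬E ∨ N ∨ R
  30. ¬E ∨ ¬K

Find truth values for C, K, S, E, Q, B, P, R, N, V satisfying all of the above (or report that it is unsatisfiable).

Unit clause (C) forces C = True.
In (¬C ∨ ¬P) only ¬P is left, so P = False.
Set K = False.
  then (K ∨ N) forces N = True.
  then (K ∨ V) forces V = True.
  then (¬C ∨ E ∨ ¬N ∨ ¬V) forces E = True.
  then (K ∨ Q ∨ ¬V) forces Q = True.
  then (K ∨ ¬Q ∨ R) forces R = True.
  then (¬B ∨ ¬R) forces B = False.
Set S = True.
All clauses satisfied.

C=T, K=F, S=T, E=T, Q=T, B=F, P=F, R=T, N=T, V=T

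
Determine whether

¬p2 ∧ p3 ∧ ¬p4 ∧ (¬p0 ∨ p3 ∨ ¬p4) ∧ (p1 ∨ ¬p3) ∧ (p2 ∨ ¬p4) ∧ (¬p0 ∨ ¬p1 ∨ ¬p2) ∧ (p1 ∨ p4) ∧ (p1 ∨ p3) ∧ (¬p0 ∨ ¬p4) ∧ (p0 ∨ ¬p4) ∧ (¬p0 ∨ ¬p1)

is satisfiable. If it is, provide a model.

p0 = False, p1 = True, p2 = False, p3 = True, p4 = False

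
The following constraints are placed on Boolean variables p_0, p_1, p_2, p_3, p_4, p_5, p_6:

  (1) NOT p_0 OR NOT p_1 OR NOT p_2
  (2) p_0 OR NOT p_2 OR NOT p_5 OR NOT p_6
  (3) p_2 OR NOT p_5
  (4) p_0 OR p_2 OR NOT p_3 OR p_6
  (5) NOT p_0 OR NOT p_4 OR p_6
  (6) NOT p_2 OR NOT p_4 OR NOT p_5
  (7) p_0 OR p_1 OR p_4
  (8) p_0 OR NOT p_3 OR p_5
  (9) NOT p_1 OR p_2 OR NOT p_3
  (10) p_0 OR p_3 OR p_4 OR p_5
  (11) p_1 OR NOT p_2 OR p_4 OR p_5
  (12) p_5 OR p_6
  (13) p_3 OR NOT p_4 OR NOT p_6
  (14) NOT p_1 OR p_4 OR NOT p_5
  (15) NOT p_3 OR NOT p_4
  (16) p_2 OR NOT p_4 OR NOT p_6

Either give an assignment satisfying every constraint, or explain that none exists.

p_0: True, p_1: False, p_2: True, p_3: True, p_4: False, p_5: True, p_6: True

Set p_0 = True.
Set p_1 = False.
Set p_2 = True.
Set p_3 = True.
  then (NOT p_3 OR NOT p_4) forces p_4 = False.
  then (p_1 OR NOT p_2 OR p_4 OR p_5) forces p_5 = True.
Set p_6 = True.
All clauses satisfied.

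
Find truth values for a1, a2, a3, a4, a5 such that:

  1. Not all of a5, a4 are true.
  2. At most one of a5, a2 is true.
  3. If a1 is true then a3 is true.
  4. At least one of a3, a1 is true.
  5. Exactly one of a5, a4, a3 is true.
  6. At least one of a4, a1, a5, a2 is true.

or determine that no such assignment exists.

a1=F, a2=T, a3=T, a4=F, a5=F

  (1) {a5, a4}: 0/2 true — not all ✓
  (2) {a5, a2}: 1 true — at most one ✓
  (3) a1=F ⇒ a3: vacuous ✓
  (4) {a3, a1}: 1 true — at least one ✓
  (5) {a5, a4, a3}: 1 true — exactly one ✓
  (6) {a4, a1, a5, a2}: 1 true — at least one ✓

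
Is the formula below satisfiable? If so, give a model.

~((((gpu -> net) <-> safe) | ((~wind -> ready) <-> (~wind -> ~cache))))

gpu = True, ready = True, wind = False, cache = True, safe = False, net = True

  ~((((gpu -> net) <-> safe) | ((~wind -> ready) <-> (~wind -> ~cache)))) = True
    ((gpu -> net) <-> safe) | ((~wind -> ready) <-> (~wind -> ~cache)) = False
      (gpu -> net) <-> safe = False
        gpu -> net = True
      (~wind -> ready) <-> (~wind -> ~cache) = False
        ~wind -> ready = True
          ~wind = True
        ~wind -> ~cache = False
          ~wind = True
          ~cache = False
The formula evaluates to True.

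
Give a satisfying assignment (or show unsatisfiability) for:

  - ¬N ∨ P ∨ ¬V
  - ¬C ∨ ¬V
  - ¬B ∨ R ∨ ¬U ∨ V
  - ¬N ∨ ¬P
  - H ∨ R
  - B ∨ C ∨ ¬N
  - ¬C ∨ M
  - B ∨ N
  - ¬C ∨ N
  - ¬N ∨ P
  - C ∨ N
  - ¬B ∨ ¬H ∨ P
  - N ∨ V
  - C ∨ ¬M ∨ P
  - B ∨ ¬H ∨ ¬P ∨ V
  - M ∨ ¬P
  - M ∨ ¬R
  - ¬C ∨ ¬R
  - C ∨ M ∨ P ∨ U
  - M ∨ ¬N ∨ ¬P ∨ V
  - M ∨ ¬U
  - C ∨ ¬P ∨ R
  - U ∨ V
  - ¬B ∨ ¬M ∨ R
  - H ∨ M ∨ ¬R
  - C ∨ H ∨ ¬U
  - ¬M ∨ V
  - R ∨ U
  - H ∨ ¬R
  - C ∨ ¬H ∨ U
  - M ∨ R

Case N = True:
  (¬N ∨ ¬P) forces P = False.
  Clause (¬N ∨ P) is falsified — contradiction.
Case N = False:
  (B ∨ N) forces B = True.
  (¬C ∨ N) forces C = False.
  Clause (C ∨ N) is falsified — contradiction.
Both cases fail, so the formula is unsatisfiable.

No satisfying assignment exists.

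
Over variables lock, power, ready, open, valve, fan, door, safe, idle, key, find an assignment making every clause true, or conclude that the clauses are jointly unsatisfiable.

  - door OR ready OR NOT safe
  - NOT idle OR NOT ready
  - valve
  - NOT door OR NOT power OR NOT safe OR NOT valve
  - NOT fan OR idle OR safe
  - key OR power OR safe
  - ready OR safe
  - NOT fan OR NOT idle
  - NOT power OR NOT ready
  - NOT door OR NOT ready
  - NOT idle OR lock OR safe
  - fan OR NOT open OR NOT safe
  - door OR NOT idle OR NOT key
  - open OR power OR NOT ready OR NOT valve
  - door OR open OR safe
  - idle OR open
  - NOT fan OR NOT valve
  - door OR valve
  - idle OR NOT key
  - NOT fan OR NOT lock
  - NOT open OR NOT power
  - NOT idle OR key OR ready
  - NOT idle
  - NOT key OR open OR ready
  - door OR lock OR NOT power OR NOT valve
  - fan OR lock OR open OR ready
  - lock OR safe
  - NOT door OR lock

Unsatisfiable

Case valve = True:
  (NOT fan OR NOT valve) forces fan = False.
  (NOT idle) forces idle = False.
  (idle OR open) forces open = True.
  (fan OR NOT open OR NOT safe) forces safe = False.
  (ready OR safe) forces ready = True.
  (NOT power OR NOT ready) forces power = False.
  (key OR power OR safe) forces key = True.
  Clause (idle OR NOT key) is falsified — contradiction.
Case valve = False:
  Clause (valve) is falsified — contradiction.
Both cases fail, so the formula is unsatisfiable.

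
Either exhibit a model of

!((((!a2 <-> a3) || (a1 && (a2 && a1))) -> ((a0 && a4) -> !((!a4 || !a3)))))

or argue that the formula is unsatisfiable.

a0: True, a1: False, a2: True, a3: False, a4: True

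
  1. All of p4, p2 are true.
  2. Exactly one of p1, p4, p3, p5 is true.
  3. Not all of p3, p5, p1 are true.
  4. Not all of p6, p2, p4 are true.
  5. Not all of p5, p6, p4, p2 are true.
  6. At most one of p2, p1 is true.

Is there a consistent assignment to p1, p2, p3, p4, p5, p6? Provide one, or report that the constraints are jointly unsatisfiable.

p1: False, p2: True, p3: False, p4: True, p5: False, p6: False

  (1) {p4, p2}: all 2 true ✓
  (2) {p1, p4, p3, p5}: 1 true — exactly one ✓
  (3) {p3, p5, p1}: 0/3 true — not all ✓
  (4) {p6, p2, p4}: 2/3 true — not all ✓
  (5) {p5, p6, p4, p2}: 2/4 true — not all ✓
  (6) {p2, p1}: 1 true — at most one ✓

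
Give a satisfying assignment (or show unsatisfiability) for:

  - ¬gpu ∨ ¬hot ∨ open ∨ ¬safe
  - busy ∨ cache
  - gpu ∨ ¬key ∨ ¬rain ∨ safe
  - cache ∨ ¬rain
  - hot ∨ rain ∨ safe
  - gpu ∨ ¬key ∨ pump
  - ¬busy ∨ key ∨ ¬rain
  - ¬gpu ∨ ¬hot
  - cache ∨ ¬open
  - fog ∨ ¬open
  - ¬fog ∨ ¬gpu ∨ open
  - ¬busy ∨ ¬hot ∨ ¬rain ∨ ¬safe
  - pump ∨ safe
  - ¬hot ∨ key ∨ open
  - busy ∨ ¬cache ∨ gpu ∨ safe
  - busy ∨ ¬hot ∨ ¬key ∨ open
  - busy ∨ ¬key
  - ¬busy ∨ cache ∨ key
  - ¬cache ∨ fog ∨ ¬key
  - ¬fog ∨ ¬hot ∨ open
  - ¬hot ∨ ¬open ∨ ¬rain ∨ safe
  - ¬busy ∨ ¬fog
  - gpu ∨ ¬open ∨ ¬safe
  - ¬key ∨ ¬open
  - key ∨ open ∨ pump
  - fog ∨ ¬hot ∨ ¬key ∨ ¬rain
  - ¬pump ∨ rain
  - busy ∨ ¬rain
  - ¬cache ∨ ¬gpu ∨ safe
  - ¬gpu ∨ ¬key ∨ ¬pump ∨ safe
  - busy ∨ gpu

Set cache = False.
  then (busy ∨ cache) forces busy = True.
  then (cache ∨ ¬rain) forces rain = False.
  then (cache ∨ ¬open) forces open = False.
  then (¬busy ∨ cache ∨ key) forces key = True.
  then (¬busy ∨ ¬fog) forces fog = False.
  then (¬pump ∨ rain) forces pump = False.
  then (gpu ∨ ¬key ∨ pump) forces gpu = True.
  then (¬gpu ∨ ¬hot) forces hot = False.
  then (pump ∨ safe) forces safe = True.
All clauses satisfied.

cache=F, gpu=T, safe=T, key=T, rain=F, busy=T, hot=F, fog=F, pump=F, open=F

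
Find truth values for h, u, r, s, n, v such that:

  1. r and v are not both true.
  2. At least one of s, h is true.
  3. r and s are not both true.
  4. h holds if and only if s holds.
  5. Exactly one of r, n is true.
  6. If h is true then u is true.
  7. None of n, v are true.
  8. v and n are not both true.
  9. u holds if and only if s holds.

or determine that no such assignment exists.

Unsatisfiable — no assignment works.

Case v = True:
  Constraint (7) is violated (v=T) — contradiction.
Case v = False:
  (7) forces n = False.
  (5) with n=F forces r = True.
  (3) with r=T forces s = False.
  (2) with s=F forces h = True.
  Constraint (4) is violated (h=T, s=F) — contradiction.
Both cases fail — unsatisfiable.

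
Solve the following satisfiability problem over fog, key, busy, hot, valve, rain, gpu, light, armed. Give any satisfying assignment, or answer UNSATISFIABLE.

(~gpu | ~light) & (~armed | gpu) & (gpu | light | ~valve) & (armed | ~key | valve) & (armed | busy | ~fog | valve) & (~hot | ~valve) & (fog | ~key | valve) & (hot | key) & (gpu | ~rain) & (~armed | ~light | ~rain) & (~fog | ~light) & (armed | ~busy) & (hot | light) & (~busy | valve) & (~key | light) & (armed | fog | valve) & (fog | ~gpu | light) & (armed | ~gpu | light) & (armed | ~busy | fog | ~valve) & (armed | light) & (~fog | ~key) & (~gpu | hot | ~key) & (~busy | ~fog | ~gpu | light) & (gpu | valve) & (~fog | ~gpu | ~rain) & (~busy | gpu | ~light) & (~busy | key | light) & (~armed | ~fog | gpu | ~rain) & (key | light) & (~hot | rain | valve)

Set fog = False.
Set key = True.
  then (fog | ~key | valve) forces valve = True.
  then (~key | light) forces light = True.
  then (~gpu | ~light) forces gpu = False.
  then (~armed | gpu) forces armed = False.
  then (~hot | ~valve) forces hot = False.
  then (gpu | ~rain) forces rain = False.
  then (armed | ~busy) forces busy = False.
All clauses satisfied.

fog = False, key = True, busy = False, hot = False, valve = True, rain = False, gpu = False, light = True, armed = False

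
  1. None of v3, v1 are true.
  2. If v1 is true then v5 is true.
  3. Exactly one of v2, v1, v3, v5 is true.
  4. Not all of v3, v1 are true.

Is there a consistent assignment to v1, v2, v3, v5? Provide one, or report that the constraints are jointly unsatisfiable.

v1: False, v2: False, v3: False, v5: True

  (1) {v3, v1}: 0 true — none ✓
  (2) v1=F ⇒ v5: vacuous ✓
  (3) {v2, v1, v3, v5}: 1 true — exactly one ✓
  (4) {v3, v1}: 0/2 true — not all ✓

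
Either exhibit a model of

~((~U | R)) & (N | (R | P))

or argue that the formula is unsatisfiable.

N = True, U = True, R = False, P = True

  ~((~U | R)) = True
    ~U | R = False
      ~U = False
  N | (R | P) = True
    R | P = True
Both conjuncts True, so the formula holds.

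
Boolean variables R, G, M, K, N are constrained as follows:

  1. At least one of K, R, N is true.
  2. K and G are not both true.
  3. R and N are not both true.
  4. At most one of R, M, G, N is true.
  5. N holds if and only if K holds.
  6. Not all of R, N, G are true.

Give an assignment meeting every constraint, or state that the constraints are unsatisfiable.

R = True, G = False, M = False, K = False, N = False

  (1) {K, R, N}: 1 true — at least one ✓
  (2) K=F, G=F — not both ✓
  (3) R=T, N=F — not both ✓
  (4) {R, M, G, N}: 1 true — at most one ✓
  (5) N=F, K=F — same ✓
  (6) {R, N, G}: 1/3 true — not all ✓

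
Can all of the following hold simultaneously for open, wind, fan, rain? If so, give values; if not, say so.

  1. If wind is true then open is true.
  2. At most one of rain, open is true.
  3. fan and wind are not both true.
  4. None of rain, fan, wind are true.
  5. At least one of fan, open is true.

open = True, wind = False, fan = False, rain = False

  (1) wind=F ⇒ open: vacuous ✓
  (2) {rain, open}: 1 true — at most one ✓
  (3) fan=F, wind=F — not both ✓
  (4) {rain, fan, wind}: 0 true — none ✓
  (5) {fan, open}: 1 true — at least one ✓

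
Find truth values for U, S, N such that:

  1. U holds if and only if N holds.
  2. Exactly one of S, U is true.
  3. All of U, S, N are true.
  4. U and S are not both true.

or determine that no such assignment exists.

Case S = True:
  (2) with S=T forces U = False.
  Constraint (3) is violated (U=F) — contradiction.
Case S = False:
  Constraint (3) is violated (S=F) — contradiction.
Both cases fail — unsatisfiable.

No satisfying assignment exists.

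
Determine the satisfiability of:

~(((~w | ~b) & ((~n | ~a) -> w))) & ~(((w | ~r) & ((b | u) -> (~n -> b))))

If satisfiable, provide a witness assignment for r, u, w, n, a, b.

r = True; u = True; w = False; n = False; a = True; b = True

  ~(((~w | ~b) & ((~n | ~a) -> w))) = True
    (~w | ~b) & ((~n | ~a) -> w) = False
      ~w | ~b = True
        ~w = True
        ~b = False
      (~n | ~a) -> w = False
        ~n | ~a = True
          ~n = True
          ~a = False
  ~(((w | ~r) & ((b | u) -> (~n -> b)))) = True
    (w | ~r) & ((b | u) -> (~n -> b)) = False
      w | ~r = False
        ~r = False
      (b | u) -> (~n -> b) = True
        b | u = True
        ~n -> b = True
          ~n = True
Both conjuncts True, so the formula holds.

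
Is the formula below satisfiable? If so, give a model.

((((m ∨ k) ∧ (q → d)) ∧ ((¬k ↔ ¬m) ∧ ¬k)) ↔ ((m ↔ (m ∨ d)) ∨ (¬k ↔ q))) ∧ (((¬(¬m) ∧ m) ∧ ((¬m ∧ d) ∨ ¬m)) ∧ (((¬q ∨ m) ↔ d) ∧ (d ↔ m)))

Unsatisfiable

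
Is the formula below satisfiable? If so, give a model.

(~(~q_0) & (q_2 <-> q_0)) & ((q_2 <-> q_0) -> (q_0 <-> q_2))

q_0 = True, q_2 = True

  ~(~q_0) & (q_2 <-> q_0) = True
    ~(~q_0) = True
      ~q_0 = False
    q_2 <-> q_0 = True
  (q_2 <-> q_0) -> (q_0 <-> q_2) = True
    q_2 <-> q_0 = True
    q_0 <-> q_2 = True
Both conjuncts True, so the formula holds.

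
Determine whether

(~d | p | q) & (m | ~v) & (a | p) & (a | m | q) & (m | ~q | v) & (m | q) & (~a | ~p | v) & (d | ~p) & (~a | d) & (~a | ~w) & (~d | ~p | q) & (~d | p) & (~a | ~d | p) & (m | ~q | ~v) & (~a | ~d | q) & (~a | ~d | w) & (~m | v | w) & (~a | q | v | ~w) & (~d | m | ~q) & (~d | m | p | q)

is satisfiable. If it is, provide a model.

Try p = False:
  (a | p) forces a = True.
  (~a | d) forces d = True.
  clause (~d | p) is falsified — backtrack.
So p = True.
  then (d | ~p) forces d = True.
  then (~d | ~p | q) forces q = True.
  then (~d | m | ~q) forces m = True.
Try a = True:
  (~a | ~p | v) forces v = True.
  (~a | ~w) forces w = False.
  clause (~a | ~d | w) is falsified — backtrack.
So a = False.
Set w = True.
Set v = True.
All clauses satisfied.

p = True; m = True; a = False; w = True; q = True; d = True; v = True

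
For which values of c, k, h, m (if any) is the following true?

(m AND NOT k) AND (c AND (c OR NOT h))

c=T, k=F, h=T, m=T

  m AND NOT k = True
    NOT k = True
  c AND (c OR NOT h) = True
    c OR NOT h = True
      NOT h = False
Both conjuncts True, so the formula holds.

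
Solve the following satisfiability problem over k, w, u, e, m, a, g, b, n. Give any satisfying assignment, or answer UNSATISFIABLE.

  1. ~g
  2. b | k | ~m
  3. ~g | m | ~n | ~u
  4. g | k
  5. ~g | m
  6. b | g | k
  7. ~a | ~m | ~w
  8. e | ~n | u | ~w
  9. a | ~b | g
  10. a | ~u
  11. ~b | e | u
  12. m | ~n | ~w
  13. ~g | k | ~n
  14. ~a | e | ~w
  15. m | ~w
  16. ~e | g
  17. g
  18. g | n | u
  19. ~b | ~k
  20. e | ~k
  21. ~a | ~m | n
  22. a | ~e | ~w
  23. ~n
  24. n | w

Case g = True:
  Clause (~g) is falsified — contradiction.
Case g = False:
  Clause (g) is falsified — contradiction.
Both cases fail, so the formula is unsatisfiable.

Unsatisfiable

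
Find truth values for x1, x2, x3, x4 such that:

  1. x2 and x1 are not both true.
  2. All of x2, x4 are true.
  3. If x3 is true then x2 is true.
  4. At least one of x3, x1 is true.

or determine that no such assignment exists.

x1 = False, x2 = True, x3 = True, x4 = True

  (1) x2=T, x1=F — not both ✓
  (2) {x2, x4}: all 2 true ✓
  (3) x3=T ⇒ x2: T ✓
  (4) {x3, x1}: 1 true — at least one ✓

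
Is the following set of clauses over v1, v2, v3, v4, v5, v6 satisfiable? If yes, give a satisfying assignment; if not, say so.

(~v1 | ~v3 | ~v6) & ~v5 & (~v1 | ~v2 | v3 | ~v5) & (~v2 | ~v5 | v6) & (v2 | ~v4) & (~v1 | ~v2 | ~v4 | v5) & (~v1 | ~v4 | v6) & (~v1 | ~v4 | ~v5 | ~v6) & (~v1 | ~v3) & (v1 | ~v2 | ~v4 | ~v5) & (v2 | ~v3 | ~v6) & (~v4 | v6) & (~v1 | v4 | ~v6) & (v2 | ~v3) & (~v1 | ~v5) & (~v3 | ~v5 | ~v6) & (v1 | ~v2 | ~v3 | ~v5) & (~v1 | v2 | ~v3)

Unit clause (~v5) forces v5 = False.
Set v1 = False.
Set v2 = True.
Set v3 = True.
Set v4 = True.
  then (~v4 | v6) forces v6 = True.
All clauses satisfied.

v1 = False, v2 = True, v3 = True, v4 = True, v5 = False, v6 = True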